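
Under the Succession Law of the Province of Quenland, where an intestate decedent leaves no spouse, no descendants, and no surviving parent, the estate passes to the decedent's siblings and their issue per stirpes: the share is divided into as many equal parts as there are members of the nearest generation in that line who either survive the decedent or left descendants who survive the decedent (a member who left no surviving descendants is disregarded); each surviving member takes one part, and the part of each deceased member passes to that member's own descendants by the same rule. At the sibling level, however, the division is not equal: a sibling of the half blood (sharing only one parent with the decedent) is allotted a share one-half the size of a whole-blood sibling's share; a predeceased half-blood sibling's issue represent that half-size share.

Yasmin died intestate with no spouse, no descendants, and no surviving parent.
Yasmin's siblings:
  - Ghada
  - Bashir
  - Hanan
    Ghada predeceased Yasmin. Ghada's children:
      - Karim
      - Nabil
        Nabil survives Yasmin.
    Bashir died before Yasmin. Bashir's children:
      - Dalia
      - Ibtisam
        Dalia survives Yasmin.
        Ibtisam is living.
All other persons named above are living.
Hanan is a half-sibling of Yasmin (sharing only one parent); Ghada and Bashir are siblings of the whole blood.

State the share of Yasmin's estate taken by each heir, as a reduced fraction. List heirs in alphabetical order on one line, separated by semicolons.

Dalia 1/5; Hanan 1/5; Ibtisam 1/5; Karim 1/5; Nabil 1/5

No spouse, descendants, or parent survives, so the estate passes to Yasmin's siblings per stirpes.
Half-blood siblings count for one-half the weight of whole-blood siblings at the initial division.
Dividing 1 in proportion to weights (total weight 5/2): Ghada (weight 1) → 2/5; Bashir (weight 1) → 2/5; Hanan (weight 1/2) → 1/5.
Ghada predeceased; the 2/5 allotted to Ghada's branch passes to Ghada's issue by representation.
The 2/5 is divided into 2 equal shares of 1/5 among Karim, Nabil.
Karim is living and takes 1/5.
Nabil is living and takes 1/5.
Bashir predeceased; the 2/5 allotted to Bashir's branch passes to Bashir's issue by representation.
The 2/5 is divided into 2 equal shares of 1/5 among Dalia, Ibtisam.
Dalia is living and takes 1/5.
Ibtisam is living and takes 1/5.
Hanan is living and takes 1/5.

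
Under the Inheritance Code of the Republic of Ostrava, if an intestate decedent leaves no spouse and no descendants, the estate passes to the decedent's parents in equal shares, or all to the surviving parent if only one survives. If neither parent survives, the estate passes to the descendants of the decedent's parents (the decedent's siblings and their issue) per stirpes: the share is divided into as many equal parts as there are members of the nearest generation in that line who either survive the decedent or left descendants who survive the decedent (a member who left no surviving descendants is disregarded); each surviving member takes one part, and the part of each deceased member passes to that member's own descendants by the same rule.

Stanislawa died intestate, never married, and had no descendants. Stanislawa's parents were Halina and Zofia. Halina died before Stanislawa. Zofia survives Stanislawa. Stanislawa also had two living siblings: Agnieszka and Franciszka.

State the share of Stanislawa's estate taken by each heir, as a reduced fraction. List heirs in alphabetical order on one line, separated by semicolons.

Zofia 1

Only one parent, Zofia, survives, so Zofia takes the entire estate. The siblings take nothing because a surviving parent has priority.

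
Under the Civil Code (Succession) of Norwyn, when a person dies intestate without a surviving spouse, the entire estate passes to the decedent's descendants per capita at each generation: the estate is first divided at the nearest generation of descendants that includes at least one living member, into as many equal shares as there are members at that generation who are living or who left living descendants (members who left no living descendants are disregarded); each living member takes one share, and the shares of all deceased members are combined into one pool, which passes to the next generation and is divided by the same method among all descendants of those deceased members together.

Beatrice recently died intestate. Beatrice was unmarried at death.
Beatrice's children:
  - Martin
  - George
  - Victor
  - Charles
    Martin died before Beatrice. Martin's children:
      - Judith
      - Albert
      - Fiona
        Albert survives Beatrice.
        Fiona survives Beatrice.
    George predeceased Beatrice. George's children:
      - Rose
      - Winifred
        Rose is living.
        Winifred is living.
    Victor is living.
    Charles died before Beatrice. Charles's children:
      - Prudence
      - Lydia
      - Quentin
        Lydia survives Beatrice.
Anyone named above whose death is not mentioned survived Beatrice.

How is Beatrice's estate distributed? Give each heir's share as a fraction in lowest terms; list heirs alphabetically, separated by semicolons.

Albert 3/32; Fiona 3/32; Judith 3/32; Lydia 3/32; Prudence 3/32; Quentin 3/32; Rose 3/32; Victor 1/4; Winifred 3/32

There is no surviving spouse, so the entire estate passes to Beatrice's descendants per capita at each generation.
At generation 1 (Martin, George, Victor, Charles) there are 4 shares of (1)/4 = 1/4 each.
Living: Victor — each takes 1/4.
Deceased: Martin, George, and Charles. Their combined 3/4 is pooled and carried to generation 2.
At generation 2 (Judith, Albert, Fiona, Rose, Winifred, Prudence, Lydia, Quentin) there are 8 shares of (3/4)/8 = 3/32 each.
Living: Judith, Albert, Fiona, Rose, Winifred, Prudence, Lydia, and Quentin — each takes 3/32.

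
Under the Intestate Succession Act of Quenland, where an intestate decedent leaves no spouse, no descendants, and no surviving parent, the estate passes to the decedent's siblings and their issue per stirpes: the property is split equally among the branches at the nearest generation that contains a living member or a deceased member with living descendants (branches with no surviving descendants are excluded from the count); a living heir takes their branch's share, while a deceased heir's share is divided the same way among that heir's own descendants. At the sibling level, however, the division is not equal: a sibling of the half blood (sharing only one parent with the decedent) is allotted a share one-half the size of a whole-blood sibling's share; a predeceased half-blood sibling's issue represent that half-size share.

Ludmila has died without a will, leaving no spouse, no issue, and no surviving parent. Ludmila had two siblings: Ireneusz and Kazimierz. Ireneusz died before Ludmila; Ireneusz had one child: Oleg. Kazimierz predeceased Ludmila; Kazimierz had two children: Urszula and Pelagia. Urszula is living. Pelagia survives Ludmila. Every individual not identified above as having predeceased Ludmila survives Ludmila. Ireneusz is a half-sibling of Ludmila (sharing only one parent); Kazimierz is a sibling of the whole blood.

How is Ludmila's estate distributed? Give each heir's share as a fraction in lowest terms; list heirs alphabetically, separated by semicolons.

Oleg 1/3; Pelagia 1/3; Urszula 1/3

No spouse, descendants, or parent survives, so the estate passes to Ludmila's siblings per stirpes.
Half-blood siblings count for one-half the weight of whole-blood siblings at the initial division.
Dividing 1 in proportion to weights (total weight 3/2): Ireneusz (weight 1/2) → 1/3; Kazimierz (weight 1) → 2/3.
Ireneusz predeceased; the 1/3 allotted to Ireneusz's branch passes to Ireneusz's issue by representation.
Oleg is the sole taker at this level and receives the full 1/3.
Kazimierz predeceased; the 2/3 allotted to Kazimierz's branch passes to Kazimierz's issue by representation.
The 2/3 is divided into 2 equal shares of 1/3 among Urszula, Pelagia.
Urszula is living and takes 1/3.
Pelagia is living and takes 1/3.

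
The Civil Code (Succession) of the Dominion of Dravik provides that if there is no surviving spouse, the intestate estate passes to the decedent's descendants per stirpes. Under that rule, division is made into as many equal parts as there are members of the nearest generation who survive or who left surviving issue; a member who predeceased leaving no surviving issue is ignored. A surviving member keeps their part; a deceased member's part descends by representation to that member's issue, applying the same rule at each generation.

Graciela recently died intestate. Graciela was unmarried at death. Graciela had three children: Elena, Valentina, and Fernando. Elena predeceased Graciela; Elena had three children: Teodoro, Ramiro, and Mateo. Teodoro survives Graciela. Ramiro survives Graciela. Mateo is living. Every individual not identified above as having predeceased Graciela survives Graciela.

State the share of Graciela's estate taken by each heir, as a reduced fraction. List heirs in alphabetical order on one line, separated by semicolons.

Fernando 1/3; Mateo 1/9; Ramiro 1/9; Teodoro 1/9; Valentina 1/3

There is no surviving spouse, so the entire estate passes to Graciela's descendants per stirpes.
The estate is divided into 3 equal shares of 1/3 among Elena, Valentina, Fernando.
Elena predeceased; the 1/3 allotted to Elena's branch passes to Elena's issue by representation.
The 1/3 is divided into 3 equal shares of 1/9 among Teodoro, Ramiro, Mateo.
Teodoro is living and takes 1/9.
Ramiro is living and takes 1/9.
Mateo is living and takes 1/9.
Valentina is living and takes 1/3.
Fernando is living and takes 1/3.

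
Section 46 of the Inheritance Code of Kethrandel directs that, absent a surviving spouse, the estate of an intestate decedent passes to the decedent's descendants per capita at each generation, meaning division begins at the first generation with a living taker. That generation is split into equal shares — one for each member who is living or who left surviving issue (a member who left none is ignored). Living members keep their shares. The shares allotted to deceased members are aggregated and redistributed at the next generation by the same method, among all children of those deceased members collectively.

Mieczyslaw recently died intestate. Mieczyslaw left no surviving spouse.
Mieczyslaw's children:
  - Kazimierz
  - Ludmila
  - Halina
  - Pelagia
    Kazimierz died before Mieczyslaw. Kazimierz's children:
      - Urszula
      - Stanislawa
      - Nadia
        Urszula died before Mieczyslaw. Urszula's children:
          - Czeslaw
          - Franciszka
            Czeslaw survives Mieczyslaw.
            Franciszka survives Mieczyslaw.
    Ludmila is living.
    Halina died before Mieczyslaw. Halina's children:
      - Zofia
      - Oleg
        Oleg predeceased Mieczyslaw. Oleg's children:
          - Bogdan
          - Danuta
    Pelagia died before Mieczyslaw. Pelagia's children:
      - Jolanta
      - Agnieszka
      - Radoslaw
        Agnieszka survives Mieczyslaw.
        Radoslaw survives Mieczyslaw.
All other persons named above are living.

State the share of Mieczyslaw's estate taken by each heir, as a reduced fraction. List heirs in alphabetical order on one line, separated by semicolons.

Agnieszka 3/32; Bogdan 3/64; Czeslaw 3/64; Danuta 3/64; Franciszka 3/64; Jolanta 3/32; Ludmila 1/4; Nadia 3/32; Radoslaw 3/32; Stanislawa 3/32; Zofia 3/32

There is no surviving spouse, so the entire estate passes to Mieczyslaw's descendants per capita at each generation.
At generation 1 (Kazimierz, Ludmila, Halina, Pelagia) there are 4 shares of (1)/4 = 1/4 each.
Living: Ludmila — each takes 1/4.
Deceased: Kazimierz, Halina, and Pelagia. Their combined 3/4 is pooled and carried to generation 2.
At generation 2 (Urszula, Stanislawa, Nadia, Zofia, Oleg, Jolanta, Agnieszka, Radoslaw) there are 8 shares of (3/4)/8 = 3/32 each.
Living: Stanislawa, Nadia, Zofia, Jolanta, Agnieszka, and Radoslaw — each takes 3/32.
Deceased: Urszula and Oleg. Their combined 3/16 is pooled and carried to generation 3.
At generation 3 (Czeslaw, Franciszka, Bogdan, Danuta) there are 4 shares of (3/16)/4 = 3/64 each.
Living: Czeslaw, Franciszka, Bogdan, and Danuta — each takes 3/64.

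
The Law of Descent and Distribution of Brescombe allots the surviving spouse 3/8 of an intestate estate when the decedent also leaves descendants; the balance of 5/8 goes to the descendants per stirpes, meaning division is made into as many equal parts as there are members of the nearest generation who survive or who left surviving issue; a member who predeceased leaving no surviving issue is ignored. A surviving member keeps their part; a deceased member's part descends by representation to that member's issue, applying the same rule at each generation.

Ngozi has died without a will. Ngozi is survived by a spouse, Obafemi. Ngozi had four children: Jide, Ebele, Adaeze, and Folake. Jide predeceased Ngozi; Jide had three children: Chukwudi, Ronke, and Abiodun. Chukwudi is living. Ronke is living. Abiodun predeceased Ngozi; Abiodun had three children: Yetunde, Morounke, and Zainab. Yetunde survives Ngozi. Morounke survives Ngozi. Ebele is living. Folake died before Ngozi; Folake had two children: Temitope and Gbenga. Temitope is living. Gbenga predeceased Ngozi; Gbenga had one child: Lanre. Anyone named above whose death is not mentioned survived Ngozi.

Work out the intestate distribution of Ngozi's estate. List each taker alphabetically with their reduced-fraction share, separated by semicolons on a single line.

Adaeze 5/32; Chukwudi 5/96; Ebele 5/32; Lanre 5/64; Morounke 5/288; Obafemi 3/8; Ronke 5/96; Temitope 5/64; Yetunde 5/288; Zainab 5/288

Obafemi, as surviving spouse, takes 3/8.
The remaining 5/8 passes to Ngozi's descendants per stirpes.
The 5/8 is divided into 4 equal shares of 5/32 among Jide, Ebele, Adaeze, Folake.
Jide predeceased; the 5/32 allotted to Jide's branch passes to Jide's issue by representation.
The 5/32 is divided into 3 equal shares of 5/96 among Chukwudi, Ronke, Abiodun.
Chukwudi is living and takes 5/96.
Ronke is living and takes 5/96.
Abiodun predeceased; the 5/96 allotted to Abiodun's branch passes to Abiodun's issue by representation.
The 5/96 is divided into 3 equal shares of 5/288 among Yetunde, Morounke, Zainab.
Yetunde is living and takes 5/288.
Morounke is living and takes 5/288.
Zainab is living and takes 5/288.
Ebele is living and takes 5/32.
Adaeze is living and takes 5/32.
Folake predeceased; the 5/32 allotted to Folake's branch passes to Folake's issue by representation.
The 5/32 is divided into 2 equal shares of 5/64 among Temitope, Gbenga.
Temitope is living and takes 5/64.
Gbenga predeceased; the 5/64 allotted to Gbenga's branch passes to Gbenga's issue by representation.
Lanre is the sole taker at this level and receives the full 5/64.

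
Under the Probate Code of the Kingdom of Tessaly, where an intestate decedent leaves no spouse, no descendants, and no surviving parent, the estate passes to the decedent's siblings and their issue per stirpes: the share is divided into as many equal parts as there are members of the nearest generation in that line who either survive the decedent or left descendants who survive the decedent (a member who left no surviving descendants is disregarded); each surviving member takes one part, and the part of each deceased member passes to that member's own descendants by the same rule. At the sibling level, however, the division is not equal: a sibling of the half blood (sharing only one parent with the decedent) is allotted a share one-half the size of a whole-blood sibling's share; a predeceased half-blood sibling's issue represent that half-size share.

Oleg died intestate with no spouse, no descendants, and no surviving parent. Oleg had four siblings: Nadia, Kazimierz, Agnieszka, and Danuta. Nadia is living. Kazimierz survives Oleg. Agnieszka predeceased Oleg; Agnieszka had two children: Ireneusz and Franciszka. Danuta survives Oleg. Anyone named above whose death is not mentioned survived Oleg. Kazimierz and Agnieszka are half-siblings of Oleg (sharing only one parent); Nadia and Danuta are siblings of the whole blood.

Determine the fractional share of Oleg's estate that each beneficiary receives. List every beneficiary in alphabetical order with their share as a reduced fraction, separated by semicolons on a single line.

No spouse, descendants, or parent survives, so the estate passes to Oleg's siblings per stirpes.
Half-blood siblings count for one-half the weight of whole-blood siblings at the initial division.
Dividing 1 in proportion to weights (total weight 3): Nadia (weight 1) → 1/3; Kazimierz (weight 1/2) → 1/6; Agnieszka (weight 1/2) → 1/6; Danuta (weight 1) → 1/3.
Nadia is living and takes 1/3.
Kazimierz is living and takes 1/6.
Agnieszka predeceased; the 1/6 allotted to Agnieszka's branch passes to Agnieszka's issue by representation.
The 1/6 is divided into 2 equal shares of 1/12 among Ireneusz, Franciszka.
Ireneusz is living and takes 1/12.
Franciszka is living and takes 1/12.
Danuta is living and takes 1/3.

Danuta 1/3; Franciszka 1/12; Ireneusz 1/12; Kazimierz 1/6; Nadia 1/3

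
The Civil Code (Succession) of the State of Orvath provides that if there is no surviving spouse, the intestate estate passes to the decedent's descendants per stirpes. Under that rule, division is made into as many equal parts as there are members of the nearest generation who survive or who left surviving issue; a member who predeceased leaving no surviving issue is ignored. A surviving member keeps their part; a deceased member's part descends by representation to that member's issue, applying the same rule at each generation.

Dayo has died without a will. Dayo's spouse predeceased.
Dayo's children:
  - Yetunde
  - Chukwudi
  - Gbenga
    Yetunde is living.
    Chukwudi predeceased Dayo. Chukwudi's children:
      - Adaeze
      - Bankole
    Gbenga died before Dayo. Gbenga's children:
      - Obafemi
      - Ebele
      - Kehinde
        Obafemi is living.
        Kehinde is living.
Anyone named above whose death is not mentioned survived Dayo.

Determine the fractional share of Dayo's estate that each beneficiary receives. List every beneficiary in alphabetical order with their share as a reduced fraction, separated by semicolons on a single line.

There is no surviving spouse, so the entire estate passes to Dayo's descendants per stirpes.
The estate is divided into 3 equal shares of 1/3 among Yetunde, Chukwudi, Gbenga.
Yetunde is living and takes 1/3.
Chukwudi predeceased; the 1/3 allotted to Chukwudi's branch passes to Chukwudi's issue by representation.
The 1/3 is divided into 2 equal shares of 1/6 among Adaeze, Bankole.
Adaeze is living and takes 1/6.
Bankole is living and takes 1/6.
Gbenga predeceased; the 1/3 allotted to Gbenga's branch passes to Gbenga's issue by representation.
The 1/3 is divided into 3 equal shares of 1/9 among Obafemi, Ebele, Kehinde.
Obafemi is living and takes 1/9.
Ebele is living and takes 1/9.
Kehinde is living and takes 1/9.

Adaeze 1/6; Bankole 1/6; Ebele 1/9; Kehinde 1/9; Obafemi 1/9; Yetunde 1/3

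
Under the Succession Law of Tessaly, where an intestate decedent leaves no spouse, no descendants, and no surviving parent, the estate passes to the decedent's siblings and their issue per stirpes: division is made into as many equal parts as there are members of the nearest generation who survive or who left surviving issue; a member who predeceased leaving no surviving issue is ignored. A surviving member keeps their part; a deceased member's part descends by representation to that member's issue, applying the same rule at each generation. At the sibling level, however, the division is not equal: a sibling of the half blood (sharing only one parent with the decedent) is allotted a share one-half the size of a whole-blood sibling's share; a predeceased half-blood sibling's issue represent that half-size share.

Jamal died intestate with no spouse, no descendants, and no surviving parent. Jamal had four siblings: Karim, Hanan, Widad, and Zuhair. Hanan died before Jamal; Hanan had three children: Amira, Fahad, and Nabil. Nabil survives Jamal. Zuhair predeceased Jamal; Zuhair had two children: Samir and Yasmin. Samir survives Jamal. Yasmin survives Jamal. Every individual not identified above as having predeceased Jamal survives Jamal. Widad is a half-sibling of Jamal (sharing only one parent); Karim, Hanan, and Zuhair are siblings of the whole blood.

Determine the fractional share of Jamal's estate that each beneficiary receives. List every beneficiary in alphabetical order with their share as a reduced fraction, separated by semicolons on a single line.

No spouse, descendants, or parent survives, so the estate passes to Jamal's siblings per stirpes.
Half-blood siblings count for one-half the weight of whole-blood siblings at the initial division.
Dividing 1 in proportion to weights (total weight 7/2): Karim (weight 1) → 2/7; Hanan (weight 1) → 2/7; Widad (weight 1/2) → 1/7; Zuhair (weight 1) → 2/7.
Karim is living and takes 2/7.
Hanan predeceased; the 2/7 allotted to Hanan's branch passes to Hanan's issue by representation.
The 2/7 is divided into 3 equal shares of 2/21 among Amira, Fahad, Nabil.
Amira is living and takes 2/21.
Fahad is living and takes 2/21.
Nabil is living and takes 2/21.
Widad is living and takes 1/7.
Zuhair predeceased; the 2/7 allotted to Zuhair's branch passes to Zuhair's issue by representation.
The 2/7 is divided into 2 equal shares of 1/7 among Samir, Yasmin.
Samir is living and takes 1/7.
Yasmin is living and takes 1/7.

Amira 2/21; Fahad 2/21; Karim 2/7; Nabil 2/21; Samir 1/7; Widad 1/7; Yasmin 1/7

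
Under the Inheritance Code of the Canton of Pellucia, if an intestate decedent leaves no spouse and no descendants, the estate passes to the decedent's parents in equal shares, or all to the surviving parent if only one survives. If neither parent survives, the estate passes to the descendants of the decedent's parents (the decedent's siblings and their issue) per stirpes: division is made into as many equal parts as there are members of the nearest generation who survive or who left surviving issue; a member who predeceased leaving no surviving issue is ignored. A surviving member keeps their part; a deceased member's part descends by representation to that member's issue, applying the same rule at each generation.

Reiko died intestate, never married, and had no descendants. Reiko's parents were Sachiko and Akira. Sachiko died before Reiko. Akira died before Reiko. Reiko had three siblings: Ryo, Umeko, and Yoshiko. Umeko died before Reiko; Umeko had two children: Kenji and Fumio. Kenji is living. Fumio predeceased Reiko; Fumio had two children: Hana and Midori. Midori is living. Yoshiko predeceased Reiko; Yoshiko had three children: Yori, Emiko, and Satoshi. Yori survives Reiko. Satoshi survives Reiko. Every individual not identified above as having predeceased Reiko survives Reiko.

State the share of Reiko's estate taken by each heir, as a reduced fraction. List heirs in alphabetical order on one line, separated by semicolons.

Emiko 1/9; Hana 1/12; Kenji 1/6; Midori 1/12; Ryo 1/3; Satoshi 1/9; Yori 1/9

Neither parent survives and there are no descendants, so the estate passes to Reiko's siblings and their issue per stirpes.
The estate is divided into 3 equal shares of 1/3 among Ryo, Umeko, Yoshiko.
Ryo is living and takes 1/3.
Umeko predeceased; the 1/3 allotted to Umeko's branch passes to Umeko's issue by representation.
The 1/3 is divided into 2 equal shares of 1/6 among Kenji, Fumio.
Kenji is living and takes 1/6.
Fumio predeceased; the 1/6 allotted to Fumio's branch passes to Fumio's issue by representation.
The 1/6 is divided into 2 equal shares of 1/12 among Hana, Midori.
Hana is living and takes 1/12.
Midori is living and takes 1/12.
Yoshiko predeceased; the 1/3 allotted to Yoshiko's branch passes to Yoshiko's issue by representation.
The 1/3 is divided into 3 equal shares of 1/9 among Yori, Emiko, Satoshi.
Yori is living and takes 1/9.
Emiko is living and takes 1/9.
Satoshi is living and takes 1/9.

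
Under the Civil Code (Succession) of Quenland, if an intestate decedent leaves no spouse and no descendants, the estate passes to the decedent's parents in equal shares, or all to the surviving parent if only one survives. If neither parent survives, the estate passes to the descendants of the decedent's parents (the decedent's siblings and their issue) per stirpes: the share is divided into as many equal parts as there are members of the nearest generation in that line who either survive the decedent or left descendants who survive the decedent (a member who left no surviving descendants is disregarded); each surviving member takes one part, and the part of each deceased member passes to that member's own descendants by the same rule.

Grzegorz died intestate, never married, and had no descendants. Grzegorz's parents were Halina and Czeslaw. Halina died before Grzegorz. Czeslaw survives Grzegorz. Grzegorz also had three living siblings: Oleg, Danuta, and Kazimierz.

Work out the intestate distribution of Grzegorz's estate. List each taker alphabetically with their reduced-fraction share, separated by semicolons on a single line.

Only one parent, Czeslaw, survives, so Czeslaw takes the entire estate. The siblings take nothing because a surviving parent has priority.

Czeslaw 1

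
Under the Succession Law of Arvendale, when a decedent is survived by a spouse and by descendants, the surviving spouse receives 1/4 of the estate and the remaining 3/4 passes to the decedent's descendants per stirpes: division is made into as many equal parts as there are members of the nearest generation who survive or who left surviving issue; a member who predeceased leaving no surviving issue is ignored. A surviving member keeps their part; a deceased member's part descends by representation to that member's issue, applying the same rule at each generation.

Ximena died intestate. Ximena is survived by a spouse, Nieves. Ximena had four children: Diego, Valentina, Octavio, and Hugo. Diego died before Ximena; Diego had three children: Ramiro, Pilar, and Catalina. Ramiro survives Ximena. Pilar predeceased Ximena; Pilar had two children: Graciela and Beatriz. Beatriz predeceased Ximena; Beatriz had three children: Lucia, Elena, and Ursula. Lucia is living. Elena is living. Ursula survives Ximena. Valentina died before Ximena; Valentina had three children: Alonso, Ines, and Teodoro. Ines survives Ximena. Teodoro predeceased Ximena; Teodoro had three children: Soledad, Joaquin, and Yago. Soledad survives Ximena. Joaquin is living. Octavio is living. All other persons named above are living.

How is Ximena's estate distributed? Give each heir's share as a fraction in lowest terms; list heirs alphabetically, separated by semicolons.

Nieves, as surviving spouse, takes 1/4.
The remaining 3/4 passes to Ximena's descendants per stirpes.
The 3/4 is divided into 4 equal shares of 3/16 among Diego, Valentina, Octavio, Hugo.
Diego predeceased; the 3/16 allotted to Diego's branch passes to Diego's issue by representation.
The 3/16 is divided into 3 equal shares of 1/16 among Ramiro, Pilar, Catalina.
Ramiro is living and takes 1/16.
Pilar predeceased; the 1/16 allotted to Pilar's branch passes to Pilar's issue by representation.
The 1/16 is divided into 2 equal shares of 1/32 among Graciela, Beatriz.
Graciela is living and takes 1/32.
Beatriz predeceased; the 1/32 allotted to Beatriz's branch passes to Beatriz's issue by representation.
The 1/32 is divided into 3 equal shares of 1/96 among Lucia, Elena, Ursula.
Lucia is living and takes 1/96.
Elena is living and takes 1/96.
Ursula is living and takes 1/96.
Catalina is living and takes 1/16.
Valentina predeceased; the 3/16 allotted to Valentina's branch passes to Valentina's issue by representation.
The 3/16 is divided into 3 equal shares of 1/16 among Alonso, Ines, Teodoro.
Alonso is living and takes 1/16.
Ines is living and takes 1/16.
Teodoro predeceased; the 1/16 allotted to Teodoro's branch passes to Teodoro's issue by representation.
The 1/16 is divided into 3 equal shares of 1/48 among Soledad, Joaquin, Yago.
Soledad is living and takes 1/48.
Joaquin is living and takes 1/48.
Yago is living and takes 1/48.
Octavio is living and takes 3/16.
Hugo is living and takes 3/16.

Alonso 1/16; Catalina 1/16; Elena 1/96; Graciela 1/32; Hugo 3/16; Ines 1/16; Joaquin 1/48; Lucia 1/96; Nieves 1/4; Octavio 3/16; Ramiro 1/16; Soledad 1/48; Ursula 1/96; Yago 1/48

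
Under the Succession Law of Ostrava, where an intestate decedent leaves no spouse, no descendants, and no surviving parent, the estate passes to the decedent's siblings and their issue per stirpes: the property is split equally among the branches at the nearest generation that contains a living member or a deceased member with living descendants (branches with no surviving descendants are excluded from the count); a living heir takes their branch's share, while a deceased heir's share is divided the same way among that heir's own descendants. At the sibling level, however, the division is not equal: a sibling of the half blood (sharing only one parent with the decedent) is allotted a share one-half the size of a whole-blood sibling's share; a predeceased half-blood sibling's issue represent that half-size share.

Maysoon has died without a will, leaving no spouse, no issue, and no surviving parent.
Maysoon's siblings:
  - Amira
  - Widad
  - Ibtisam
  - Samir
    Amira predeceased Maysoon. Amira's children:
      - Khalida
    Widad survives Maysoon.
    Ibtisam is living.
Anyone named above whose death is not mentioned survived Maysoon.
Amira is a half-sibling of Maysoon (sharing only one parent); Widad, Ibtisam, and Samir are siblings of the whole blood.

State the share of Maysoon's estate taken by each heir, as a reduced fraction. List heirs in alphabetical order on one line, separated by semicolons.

No spouse, descendants, or parent survives, so the estate passes to Maysoon's siblings per stirpes.
Half-blood siblings count for one-half the weight of whole-blood siblings at the initial division.
Dividing 1 in proportion to weights (total weight 7/2): Amira (weight 1/2) → 1/7; Widad (weight 1) → 2/7; Ibtisam (weight 1) → 2/7; Samir (weight 1) → 2/7.
Amira predeceased; the 1/7 allotted to Amira's branch passes to Amira's issue by representation.
Khalida is the sole taker at this level and receives the full 1/7.
Widad is living and takes 2/7.
Ibtisam is living and takes 2/7.
Samir is living and takes 2/7.

Ibtisam 2/7; Khalida 1/7; Samir 2/7; Widad 2/7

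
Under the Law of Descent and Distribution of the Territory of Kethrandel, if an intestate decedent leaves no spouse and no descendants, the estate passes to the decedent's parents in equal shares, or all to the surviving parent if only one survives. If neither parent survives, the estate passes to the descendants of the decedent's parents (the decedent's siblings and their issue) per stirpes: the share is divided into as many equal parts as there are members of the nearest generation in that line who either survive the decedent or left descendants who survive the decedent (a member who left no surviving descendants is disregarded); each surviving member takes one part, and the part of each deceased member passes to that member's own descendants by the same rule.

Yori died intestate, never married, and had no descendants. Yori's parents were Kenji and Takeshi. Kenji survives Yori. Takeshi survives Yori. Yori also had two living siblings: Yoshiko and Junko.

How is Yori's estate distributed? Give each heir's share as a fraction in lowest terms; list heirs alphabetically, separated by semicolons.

Kenji 1/2; Takeshi 1/2

Both parents survive, so Kenji and Takeshi each take 1/2. The siblings take nothing because a surviving parent has priority.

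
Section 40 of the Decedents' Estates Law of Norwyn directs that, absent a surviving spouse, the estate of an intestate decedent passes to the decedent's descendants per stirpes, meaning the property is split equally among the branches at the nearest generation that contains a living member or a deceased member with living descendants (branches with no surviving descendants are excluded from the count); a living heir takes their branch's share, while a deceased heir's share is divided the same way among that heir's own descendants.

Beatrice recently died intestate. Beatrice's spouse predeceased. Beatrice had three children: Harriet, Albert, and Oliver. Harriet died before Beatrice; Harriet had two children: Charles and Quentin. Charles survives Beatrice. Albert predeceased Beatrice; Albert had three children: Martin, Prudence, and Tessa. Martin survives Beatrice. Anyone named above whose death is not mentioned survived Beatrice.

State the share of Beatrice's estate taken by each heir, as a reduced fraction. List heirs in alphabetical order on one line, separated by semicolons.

There is no surviving spouse, so the entire estate passes to Beatrice's descendants per stirpes.
The estate is divided into 3 equal shares of 1/3 among Harriet, Albert, Oliver.
Harriet predeceased; the 1/3 allotted to Harriet's branch passes to Harriet's issue by representation.
The 1/3 is divided into 2 equal shares of 1/6 among Charles, Quentin.
Charles is living and takes 1/6.
Quentin is living and takes 1/6.
Albert predeceased; the 1/3 allotted to Albert's branch passes to Albert's issue by representation.
The 1/3 is divided into 3 equal shares of 1/9 among Martin, Prudence, Tessa.
Martin is living and takes 1/9.
Prudence is living and takes 1/9.
Tessa is living and takes 1/9.
Oliver is living and takes 1/3.

Charles 1/6; Martin 1/9; Oliver 1/3; Prudence 1/9; Quentin 1/6; Tessa 1/9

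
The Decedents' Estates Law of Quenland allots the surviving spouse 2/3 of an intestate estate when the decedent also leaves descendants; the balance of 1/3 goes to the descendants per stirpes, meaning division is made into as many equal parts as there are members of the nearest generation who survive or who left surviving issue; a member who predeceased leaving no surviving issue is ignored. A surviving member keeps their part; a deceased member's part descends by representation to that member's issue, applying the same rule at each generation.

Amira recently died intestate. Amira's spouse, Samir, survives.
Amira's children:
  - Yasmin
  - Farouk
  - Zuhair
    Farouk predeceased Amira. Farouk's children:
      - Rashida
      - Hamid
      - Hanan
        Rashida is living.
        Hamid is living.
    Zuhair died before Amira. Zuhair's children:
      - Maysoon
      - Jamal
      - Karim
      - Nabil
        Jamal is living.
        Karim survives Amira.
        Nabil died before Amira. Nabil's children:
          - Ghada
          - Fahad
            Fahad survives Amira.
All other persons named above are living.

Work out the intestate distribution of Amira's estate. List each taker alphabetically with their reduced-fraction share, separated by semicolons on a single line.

Samir, as surviving spouse, takes 2/3.
The remaining 1/3 passes to Amira's descendants per stirpes.
The 1/3 is divided into 3 equal shares of 1/9 among Yasmin, Farouk, Zuhair.
Yasmin is living and takes 1/9.
Farouk predeceased; the 1/9 allotted to Farouk's branch passes to Farouk's issue by representation.
The 1/9 is divided into 3 equal shares of 1/27 among Rashida, Hamid, Hanan.
Rashida is living and takes 1/27.
Hamid is living and takes 1/27.
Hanan is living and takes 1/27.
Zuhair predeceased; the 1/9 allotted to Zuhair's branch passes to Zuhair's issue by representation.
The 1/9 is divided into 4 equal shares of 1/36 among Maysoon, Jamal, Karim, Nabil.
Maysoon is living and takes 1/36.
Jamal is living and takes 1/36.
Karim is living and takes 1/36.
Nabil predeceased; the 1/36 allotted to Nabil's branch passes to Nabil's issue by representation.
The 1/36 is divided into 2 equal shares of 1/72 among Ghada, Fahad.
Ghada is living and takes 1/72.
Fahad is living and takes 1/72.

Fahad 1/72; Ghada 1/72; Hamid 1/27; Hanan 1/27; Jamal 1/36; Karim 1/36; Maysoon 1/36; Rashida 1/27; Samir 2/3; Yasmin 1/9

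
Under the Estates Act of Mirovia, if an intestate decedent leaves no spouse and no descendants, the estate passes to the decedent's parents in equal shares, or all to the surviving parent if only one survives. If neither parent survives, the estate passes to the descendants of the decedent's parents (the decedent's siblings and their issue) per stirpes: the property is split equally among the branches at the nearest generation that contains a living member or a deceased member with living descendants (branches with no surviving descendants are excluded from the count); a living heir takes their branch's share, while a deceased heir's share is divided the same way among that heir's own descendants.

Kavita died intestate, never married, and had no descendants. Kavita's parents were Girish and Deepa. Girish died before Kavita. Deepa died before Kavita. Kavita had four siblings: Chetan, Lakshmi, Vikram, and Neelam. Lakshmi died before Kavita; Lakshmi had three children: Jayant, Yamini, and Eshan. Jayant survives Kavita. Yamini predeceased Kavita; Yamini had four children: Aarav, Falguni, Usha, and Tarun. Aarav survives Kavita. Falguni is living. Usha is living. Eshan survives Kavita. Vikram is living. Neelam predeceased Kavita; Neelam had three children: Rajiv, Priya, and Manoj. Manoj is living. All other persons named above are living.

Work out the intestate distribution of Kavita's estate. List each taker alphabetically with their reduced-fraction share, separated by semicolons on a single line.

Aarav 1/48; Chetan 1/4; Eshan 1/12; Falguni 1/48; Jayant 1/12; Manoj 1/12; Priya 1/12; Rajiv 1/12; Tarun 1/48; Usha 1/48; Vikram 1/4

Neither parent survives and there are no descendants, so the estate passes to Kavita's siblings and their issue per stirpes.
The estate is divided into 4 equal shares of 1/4 among Chetan, Lakshmi, Vikram, Neelam.
Chetan is living and takes 1/4.
Lakshmi predeceased; the 1/4 allotted to Lakshmi's branch passes to Lakshmi's issue by representation.
The 1/4 is divided into 3 equal shares of 1/12 among Jayant, Yamini, Eshan.
Jayant is living and takes 1/12.
Yamini predeceased; the 1/12 allotted to Yamini's branch passes to Yamini's issue by representation.
The 1/12 is divided into 4 equal shares of 1/48 among Aarav, Falguni, Usha, Tarun.
Aarav is living and takes 1/48.
Falguni is living and takes 1/48.
Usha is living and takes 1/48.
Tarun is living and takes 1/48.
Eshan is living and takes 1/12.
Vikram is living and takes 1/4.
Neelam predeceased; the 1/4 allotted to Neelam's branch passes to Neelam's issue by representation.
The 1/4 is divided into 3 equal shares of 1/12 among Rajiv, Priya, Manoj.
Rajiv is living and takes 1/12.
Priya is living and takes 1/12.
Manoj is living and takes 1/12.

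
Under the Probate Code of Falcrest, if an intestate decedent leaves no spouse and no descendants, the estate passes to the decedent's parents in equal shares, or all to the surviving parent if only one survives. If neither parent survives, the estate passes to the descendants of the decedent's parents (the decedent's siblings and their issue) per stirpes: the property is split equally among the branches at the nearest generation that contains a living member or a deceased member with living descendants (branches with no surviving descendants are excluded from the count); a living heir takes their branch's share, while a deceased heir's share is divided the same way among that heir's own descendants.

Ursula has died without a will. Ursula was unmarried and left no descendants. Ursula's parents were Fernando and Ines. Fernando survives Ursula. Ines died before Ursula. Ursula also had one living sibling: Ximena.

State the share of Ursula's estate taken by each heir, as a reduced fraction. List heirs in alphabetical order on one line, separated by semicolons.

Fernando 1

Only one parent, Fernando, survives, so Fernando takes the entire estate. The siblings take nothing because a surviving parent has priority.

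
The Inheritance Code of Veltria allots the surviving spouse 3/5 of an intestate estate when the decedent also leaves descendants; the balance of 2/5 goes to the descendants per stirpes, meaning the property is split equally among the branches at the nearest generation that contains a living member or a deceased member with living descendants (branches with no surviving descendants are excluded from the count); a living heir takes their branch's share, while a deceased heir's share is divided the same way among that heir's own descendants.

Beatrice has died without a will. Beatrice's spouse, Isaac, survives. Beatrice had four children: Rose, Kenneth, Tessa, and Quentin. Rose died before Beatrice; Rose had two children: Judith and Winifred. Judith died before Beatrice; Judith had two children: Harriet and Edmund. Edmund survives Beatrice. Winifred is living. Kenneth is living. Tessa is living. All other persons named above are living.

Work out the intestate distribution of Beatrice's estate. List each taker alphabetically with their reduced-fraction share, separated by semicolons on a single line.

Edmund 1/40; Harriet 1/40; Isaac 3/5; Kenneth 1/10; Quentin 1/10; Tessa 1/10; Winifred 1/20

Isaac, as surviving spouse, takes 3/5.
The remaining 2/5 passes to Beatrice's descendants per stirpes.
The 2/5 is divided into 4 equal shares of 1/10 among Rose, Kenneth, Tessa, Quentin.
Rose predeceased; the 1/10 allotted to Rose's branch passes to Rose's issue by representation.
The 1/10 is divided into 2 equal shares of 1/20 among Judith, Winifred.
Judith predeceased; the 1/20 allotted to Judith's branch passes to Judith's issue by representation.
The 1/20 is divided into 2 equal shares of 1/40 among Harriet, Edmund.
Harriet is living and takes 1/40.
Edmund is living and takes 1/40.
Winifred is living and takes 1/20.
Kenneth is living and takes 1/10.
Tessa is living and takes 1/10.
Quentin is living and takes 1/10.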